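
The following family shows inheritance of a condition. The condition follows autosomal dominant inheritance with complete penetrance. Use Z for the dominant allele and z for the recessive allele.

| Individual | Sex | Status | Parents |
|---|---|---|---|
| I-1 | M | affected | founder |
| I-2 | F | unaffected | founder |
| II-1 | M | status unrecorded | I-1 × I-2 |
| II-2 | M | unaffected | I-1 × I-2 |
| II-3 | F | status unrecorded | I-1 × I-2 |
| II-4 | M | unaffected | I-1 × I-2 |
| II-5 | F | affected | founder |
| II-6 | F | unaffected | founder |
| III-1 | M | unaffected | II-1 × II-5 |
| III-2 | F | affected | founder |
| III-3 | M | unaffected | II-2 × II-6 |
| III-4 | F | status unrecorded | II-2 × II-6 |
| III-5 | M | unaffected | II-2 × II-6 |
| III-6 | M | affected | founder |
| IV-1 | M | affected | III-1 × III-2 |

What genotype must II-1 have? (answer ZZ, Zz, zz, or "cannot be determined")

cannot be determined

II-1's phenotype is unrecorded, and no parent or child forces a single allele at both positions; consistent genotype assignments exist with II-1 as Zz or zz.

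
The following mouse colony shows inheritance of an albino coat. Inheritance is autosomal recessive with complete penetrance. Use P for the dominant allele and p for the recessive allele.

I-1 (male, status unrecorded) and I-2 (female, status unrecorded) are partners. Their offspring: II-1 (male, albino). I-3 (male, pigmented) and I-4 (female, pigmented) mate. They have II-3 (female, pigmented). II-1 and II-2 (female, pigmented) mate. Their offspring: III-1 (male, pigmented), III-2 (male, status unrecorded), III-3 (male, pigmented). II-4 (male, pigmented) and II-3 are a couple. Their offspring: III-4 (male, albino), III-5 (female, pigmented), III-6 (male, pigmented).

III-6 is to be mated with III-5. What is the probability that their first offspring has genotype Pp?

4/9

II-4 is pigmented so carries P and passed p to III-4 (pp), so II-4 is Pp.
II-3 is pigmented so carries P and passed p to III-4 (pp), so II-3 is Pp.
III-6 is a pigmented offspring of II-4 (Pp) × II-3 (Pp), whose cross gives 1/4 PP : 1/2 Pp : 1/4 pp; conditioning on being pigmented, III-6 is PP with probability 1/3, Pp with probability 2/3.
III-5 is a pigmented offspring of II-4 (Pp) × II-3 (Pp), whose cross gives 1/4 PP : 1/2 Pp : 1/4 pp; conditioning on being pigmented, III-5 is PP with probability 1/3, Pp with probability 2/3.
Summing over parental genotype combinations, P(offspring has genotype Pp) = 2/9·1/2 + 2/9·1/2 + 4/9·1/2 = 4/9.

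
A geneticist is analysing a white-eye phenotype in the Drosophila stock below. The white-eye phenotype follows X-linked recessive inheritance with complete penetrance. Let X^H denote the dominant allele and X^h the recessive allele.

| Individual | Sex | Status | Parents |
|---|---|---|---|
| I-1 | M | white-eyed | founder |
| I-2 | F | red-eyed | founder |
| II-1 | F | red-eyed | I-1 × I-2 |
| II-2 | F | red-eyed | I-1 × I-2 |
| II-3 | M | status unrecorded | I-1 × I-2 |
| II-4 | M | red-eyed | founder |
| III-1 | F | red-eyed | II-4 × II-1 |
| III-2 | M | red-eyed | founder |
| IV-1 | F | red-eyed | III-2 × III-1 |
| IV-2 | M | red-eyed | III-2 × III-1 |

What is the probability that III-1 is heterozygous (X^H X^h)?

II-4 is red-eyed, so II-4 is X^H Y.
II-1 is red-eyed so carries H and received h from I-1 (X^h Y), so II-1 is X^H X^h.
Their cross gives offspring ratios 1/2 X^H X^H : 1/2 X^H X^h. Conditioning on III-1 being red-eyed, P(X^H X^h) = 1/2 / 1 = 1/2 before taking III-1's own offspring into account.
III-2 is red-eyed, so III-2 is X^H Y.
Now use III-1's offspring. Probability of each recorded status — red-eyed son IV-2: 1/2 if III-1 is X^H X^h, 1 if X^H X^H. (IV-1: equally likely either way, so uninformative.)
Bayes: P(X^H X^h) = 1/2·1/2 / (1/2·1/2 + 1/2·1) = 1/3.

1/3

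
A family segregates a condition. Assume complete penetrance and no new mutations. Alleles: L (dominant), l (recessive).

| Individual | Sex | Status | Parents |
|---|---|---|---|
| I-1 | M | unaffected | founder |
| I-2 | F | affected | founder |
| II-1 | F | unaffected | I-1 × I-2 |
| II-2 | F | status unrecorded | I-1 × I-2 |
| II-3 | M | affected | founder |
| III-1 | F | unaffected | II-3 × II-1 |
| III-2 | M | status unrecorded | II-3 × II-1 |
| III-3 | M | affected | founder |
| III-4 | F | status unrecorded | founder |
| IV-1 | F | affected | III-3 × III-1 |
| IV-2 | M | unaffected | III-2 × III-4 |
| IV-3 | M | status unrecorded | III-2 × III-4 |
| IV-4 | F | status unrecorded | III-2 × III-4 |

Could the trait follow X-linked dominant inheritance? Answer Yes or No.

Under X-linked dominant, III-1 (unaffected, female) cannot arise from II-3 (affected) × II-1 (unaffected).

No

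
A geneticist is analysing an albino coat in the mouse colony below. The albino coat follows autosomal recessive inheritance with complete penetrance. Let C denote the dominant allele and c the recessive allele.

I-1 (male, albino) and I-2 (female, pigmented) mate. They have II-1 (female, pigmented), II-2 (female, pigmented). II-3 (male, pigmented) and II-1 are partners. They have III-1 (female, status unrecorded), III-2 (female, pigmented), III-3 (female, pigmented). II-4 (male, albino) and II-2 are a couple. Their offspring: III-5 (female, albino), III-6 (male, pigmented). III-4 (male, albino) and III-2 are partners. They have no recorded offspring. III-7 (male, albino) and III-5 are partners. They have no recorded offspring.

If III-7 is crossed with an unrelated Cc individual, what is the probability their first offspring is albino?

III-7 is albino, so III-7 is cc.
The cross gives 1/2 Cc : 1/2 cc, so P(offspring is albino) = 1/2.

1/2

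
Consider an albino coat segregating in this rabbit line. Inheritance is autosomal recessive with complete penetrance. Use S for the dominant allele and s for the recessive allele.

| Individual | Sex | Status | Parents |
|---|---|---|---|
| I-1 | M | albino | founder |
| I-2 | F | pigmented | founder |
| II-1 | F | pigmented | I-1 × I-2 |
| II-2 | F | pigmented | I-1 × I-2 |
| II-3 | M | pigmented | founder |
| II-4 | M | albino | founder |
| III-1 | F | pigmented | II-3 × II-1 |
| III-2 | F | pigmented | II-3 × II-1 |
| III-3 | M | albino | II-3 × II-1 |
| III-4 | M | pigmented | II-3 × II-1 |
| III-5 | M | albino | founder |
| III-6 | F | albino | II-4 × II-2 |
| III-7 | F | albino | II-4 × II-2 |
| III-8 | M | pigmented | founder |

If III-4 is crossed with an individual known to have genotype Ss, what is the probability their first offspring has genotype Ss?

1/2

II-3 is pigmented so carries S and passed s to III-3 (ss), so II-3 is Ss.
II-1 is pigmented so carries S and received s from I-1 (ss), so II-1 is Ss.
III-4 is a pigmented offspring of II-3 (Ss) × II-1 (Ss), whose cross gives 1/4 SS : 1/2 Ss : 1/4 ss; conditioning on being pigmented, III-4 is SS with probability 1/3, Ss with probability 2/3.
Summing over parental genotype combinations, P(offspring has genotype Ss) = 1/3·1/2 + 2/3·1/2 = 1/2.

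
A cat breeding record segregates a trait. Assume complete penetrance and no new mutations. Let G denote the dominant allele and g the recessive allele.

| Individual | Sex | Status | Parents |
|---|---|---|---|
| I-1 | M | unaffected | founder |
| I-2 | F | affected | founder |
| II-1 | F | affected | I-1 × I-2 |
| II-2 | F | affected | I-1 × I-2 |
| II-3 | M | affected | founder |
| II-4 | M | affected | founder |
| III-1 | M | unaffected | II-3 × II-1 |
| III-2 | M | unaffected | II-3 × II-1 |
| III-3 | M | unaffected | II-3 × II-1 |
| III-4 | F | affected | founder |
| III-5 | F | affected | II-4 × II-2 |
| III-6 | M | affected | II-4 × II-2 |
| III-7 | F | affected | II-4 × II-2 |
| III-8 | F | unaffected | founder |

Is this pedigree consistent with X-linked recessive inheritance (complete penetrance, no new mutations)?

Under X-linked recessive, II-1 (affected, female) cannot arise from I-1 (unaffected) × I-2 (affected).

No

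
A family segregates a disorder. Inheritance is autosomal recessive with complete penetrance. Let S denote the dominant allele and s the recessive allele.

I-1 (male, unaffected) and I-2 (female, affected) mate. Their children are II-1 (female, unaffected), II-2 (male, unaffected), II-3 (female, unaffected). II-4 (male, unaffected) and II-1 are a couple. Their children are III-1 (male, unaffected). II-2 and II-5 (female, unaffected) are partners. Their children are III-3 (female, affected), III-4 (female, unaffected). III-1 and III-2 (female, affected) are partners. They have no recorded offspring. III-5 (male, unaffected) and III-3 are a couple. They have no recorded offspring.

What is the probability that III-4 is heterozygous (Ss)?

2/3

II-2 is unaffected so carries S and received s from I-2 (ss), so II-2 is Ss.
II-5 is unaffected so carries S and passed s to III-3 (ss), so II-5 is Ss.
Their cross gives offspring ratios 1/4 SS : 1/2 Ss : 1/4 ss. Conditioning on III-4 being unaffected, P(Ss) = 1/2 / 3/4 = 2/3.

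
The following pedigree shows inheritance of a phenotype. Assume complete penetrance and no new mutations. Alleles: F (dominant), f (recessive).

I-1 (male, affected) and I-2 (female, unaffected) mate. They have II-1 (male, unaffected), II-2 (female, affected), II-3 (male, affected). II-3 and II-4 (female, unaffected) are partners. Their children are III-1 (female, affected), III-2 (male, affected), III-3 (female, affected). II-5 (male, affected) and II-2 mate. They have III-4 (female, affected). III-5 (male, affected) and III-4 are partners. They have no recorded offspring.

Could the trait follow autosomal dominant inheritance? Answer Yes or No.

A consistent assignment under autosomal dominant exists: I-1 Ff, I-2 ff, II-1 ff, II-2 Ff, II-3 Ff, II-4 ff, II-5 FF, III-1 Ff, III-2 Ff, III-3 Ff, III-4 FF, III-5 FF.
In this assignment every recorded phenotype matches its genotype and every non-founder's genotype is obtainable from its parents' genotypes, so the pedigree is consistent.

Yes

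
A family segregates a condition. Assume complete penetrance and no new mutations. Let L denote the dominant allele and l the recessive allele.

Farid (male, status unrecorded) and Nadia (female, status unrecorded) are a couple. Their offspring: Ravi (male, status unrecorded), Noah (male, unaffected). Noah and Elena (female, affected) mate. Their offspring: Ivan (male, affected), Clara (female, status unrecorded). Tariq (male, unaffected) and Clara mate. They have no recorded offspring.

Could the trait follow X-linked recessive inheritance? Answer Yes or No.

A consistent assignment under X-linked recessive exists: Farid X^L Y, Nadia X^L X^L, Ravi X^L Y, Noah X^L Y, Elena X^l X^l, Ivan X^l Y, Clara X^L X^l, Tariq X^L Y.
In this assignment every recorded phenotype matches its genotype and every non-founder's genotype is obtainable from its parents' genotypes, so the pedigree is consistent.

Yes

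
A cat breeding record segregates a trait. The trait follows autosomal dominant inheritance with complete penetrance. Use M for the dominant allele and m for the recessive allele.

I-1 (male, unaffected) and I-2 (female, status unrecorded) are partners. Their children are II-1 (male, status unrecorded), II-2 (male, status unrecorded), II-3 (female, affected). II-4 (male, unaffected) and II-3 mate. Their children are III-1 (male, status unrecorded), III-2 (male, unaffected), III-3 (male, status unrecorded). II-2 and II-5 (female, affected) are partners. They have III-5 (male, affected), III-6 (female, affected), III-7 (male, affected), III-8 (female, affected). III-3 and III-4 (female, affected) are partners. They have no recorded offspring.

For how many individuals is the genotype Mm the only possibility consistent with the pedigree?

Obligate heterozygotes: II-3 is affected so carries M and received m from I-1 (mm), so II-3 is Mm.
Every other individual is either homozygous by phenotype or has at least one consistent homozygous assignment, so the count is 1.

1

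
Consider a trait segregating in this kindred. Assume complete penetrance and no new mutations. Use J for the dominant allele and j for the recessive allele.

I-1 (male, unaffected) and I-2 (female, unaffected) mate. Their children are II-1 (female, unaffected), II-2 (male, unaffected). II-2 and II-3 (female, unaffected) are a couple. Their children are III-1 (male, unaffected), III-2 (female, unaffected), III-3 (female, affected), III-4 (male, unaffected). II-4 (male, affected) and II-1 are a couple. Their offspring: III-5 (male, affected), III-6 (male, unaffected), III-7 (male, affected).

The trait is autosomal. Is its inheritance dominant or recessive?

II-2 and II-3 are both unaffected yet have an affected child III-3. Under dominance, an affected child requires at least one affected parent, so the trait cannot be dominant.

recessive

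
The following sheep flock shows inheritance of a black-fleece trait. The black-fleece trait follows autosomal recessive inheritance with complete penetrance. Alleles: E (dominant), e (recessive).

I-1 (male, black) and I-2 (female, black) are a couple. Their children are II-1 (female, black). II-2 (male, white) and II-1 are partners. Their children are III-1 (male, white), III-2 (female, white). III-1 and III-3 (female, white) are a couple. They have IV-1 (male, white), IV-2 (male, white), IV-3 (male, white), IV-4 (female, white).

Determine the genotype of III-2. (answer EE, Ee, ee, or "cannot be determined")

From phenotype alone, III-2 is EE or Ee.
III-2 is white so carries E and received e from II-1 (ee), so III-2 is Ee.

Ee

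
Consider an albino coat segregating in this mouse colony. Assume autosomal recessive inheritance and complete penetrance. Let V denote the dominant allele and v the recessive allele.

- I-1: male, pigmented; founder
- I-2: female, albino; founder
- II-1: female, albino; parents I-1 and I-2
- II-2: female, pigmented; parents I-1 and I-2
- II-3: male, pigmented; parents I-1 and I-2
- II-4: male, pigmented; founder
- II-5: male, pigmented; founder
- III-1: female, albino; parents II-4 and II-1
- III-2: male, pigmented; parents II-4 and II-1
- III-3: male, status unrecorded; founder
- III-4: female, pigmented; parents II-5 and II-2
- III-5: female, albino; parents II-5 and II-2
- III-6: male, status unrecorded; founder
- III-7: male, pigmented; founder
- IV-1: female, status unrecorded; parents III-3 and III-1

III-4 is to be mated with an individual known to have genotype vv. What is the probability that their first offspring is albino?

II-5 is pigmented so carries V and passed v to III-5 (vv), so II-5 is Vv.
II-2 is pigmented so carries V and received v from I-2 (vv), so II-2 is Vv.
III-4 is a pigmented offspring of II-5 (Vv) × II-2 (Vv), whose cross gives 1/4 VV : 1/2 Vv : 1/4 vv; conditioning on being pigmented, III-4 is VV with probability 1/3, Vv with probability 2/3.
Summing over parental genotype combinations, P(offspring is albino) = 2/3·1/2 = 1/3.

1/3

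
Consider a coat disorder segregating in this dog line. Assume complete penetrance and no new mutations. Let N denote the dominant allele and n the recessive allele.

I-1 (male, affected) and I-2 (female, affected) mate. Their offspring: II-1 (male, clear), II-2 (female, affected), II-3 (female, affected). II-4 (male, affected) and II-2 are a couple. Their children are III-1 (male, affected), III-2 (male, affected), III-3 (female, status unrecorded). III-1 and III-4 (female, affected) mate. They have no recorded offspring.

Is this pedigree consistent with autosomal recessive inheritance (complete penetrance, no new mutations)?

Under autosomal recessive, II-1 (clear, male) cannot arise from I-1 (affected) × I-2 (affected).

No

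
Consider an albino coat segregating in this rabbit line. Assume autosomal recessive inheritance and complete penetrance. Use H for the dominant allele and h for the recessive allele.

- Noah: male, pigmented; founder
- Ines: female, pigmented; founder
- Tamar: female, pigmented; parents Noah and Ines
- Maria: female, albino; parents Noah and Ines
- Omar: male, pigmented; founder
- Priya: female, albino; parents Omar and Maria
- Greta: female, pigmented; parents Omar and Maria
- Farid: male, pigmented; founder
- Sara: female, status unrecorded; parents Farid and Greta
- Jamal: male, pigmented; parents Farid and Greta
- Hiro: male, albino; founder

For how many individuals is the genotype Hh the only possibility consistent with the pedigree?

4

Obligate heterozygotes: Noah is pigmented so carries H and passed h to Maria (hh), so Noah is Hh; Ines is pigmented so carries H and passed h to Maria (hh), so Ines is Hh; Omar is pigmented so carries H and passed h to Priya (hh), so Omar is Hh; Greta is pigmented so carries H and received h from Maria (hh), so Greta is Hh.
Every other individual is either homozygous by phenotype or has at least one consistent homozygous assignment, so the count is 4.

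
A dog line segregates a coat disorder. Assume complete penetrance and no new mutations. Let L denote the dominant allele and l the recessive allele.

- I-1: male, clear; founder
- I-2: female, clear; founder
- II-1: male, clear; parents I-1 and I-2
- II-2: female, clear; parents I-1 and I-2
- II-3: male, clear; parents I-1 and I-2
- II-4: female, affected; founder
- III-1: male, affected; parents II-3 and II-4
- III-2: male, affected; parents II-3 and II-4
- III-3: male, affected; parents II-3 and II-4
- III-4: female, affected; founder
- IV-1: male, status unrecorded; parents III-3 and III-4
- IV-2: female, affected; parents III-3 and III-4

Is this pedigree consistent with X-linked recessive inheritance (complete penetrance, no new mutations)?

A consistent assignment under X-linked recessive exists: I-1 X^L Y, I-2 X^L X^L, II-1 X^L Y, II-2 X^L X^L, II-3 X^L Y, II-4 X^l X^l, III-1 X^l Y, III-2 X^l Y, III-3 X^l Y, III-4 X^l X^l, IV-1 X^l Y, IV-2 X^l X^l.
In this assignment every recorded phenotype matches its genotype and every non-founder's genotype is obtainable from its parents' genotypes, so the pedigree is consistent.

Yes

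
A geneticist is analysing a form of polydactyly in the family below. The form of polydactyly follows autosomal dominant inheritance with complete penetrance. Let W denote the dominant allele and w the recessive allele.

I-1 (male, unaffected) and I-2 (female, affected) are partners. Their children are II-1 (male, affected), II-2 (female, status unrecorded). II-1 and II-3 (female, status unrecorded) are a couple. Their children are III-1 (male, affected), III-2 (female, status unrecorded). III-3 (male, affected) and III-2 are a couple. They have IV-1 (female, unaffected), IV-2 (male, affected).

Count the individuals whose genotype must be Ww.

Obligate heterozygotes: II-1 is affected so carries W and received w from I-1 (ww), so II-1 is Ww; III-3 is affected so carries W and passed w to IV-1 (ww), so III-3 is Ww.
Every other individual is either homozygous by phenotype or has at least one consistent homozygous assignment, so the count is 2.

2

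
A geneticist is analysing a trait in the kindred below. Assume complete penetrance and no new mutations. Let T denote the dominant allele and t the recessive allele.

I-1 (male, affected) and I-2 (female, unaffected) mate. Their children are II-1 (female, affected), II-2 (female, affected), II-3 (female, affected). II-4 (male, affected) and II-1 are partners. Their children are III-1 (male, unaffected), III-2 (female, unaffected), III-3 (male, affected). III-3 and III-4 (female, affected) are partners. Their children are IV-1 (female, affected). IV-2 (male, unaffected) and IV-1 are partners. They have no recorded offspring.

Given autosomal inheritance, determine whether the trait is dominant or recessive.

dominant

II-4 and II-1 are both affected yet have an unaffected child III-1. Under a recessive model two affected parents are homozygous and every child would be affected, so the trait cannot be recessive.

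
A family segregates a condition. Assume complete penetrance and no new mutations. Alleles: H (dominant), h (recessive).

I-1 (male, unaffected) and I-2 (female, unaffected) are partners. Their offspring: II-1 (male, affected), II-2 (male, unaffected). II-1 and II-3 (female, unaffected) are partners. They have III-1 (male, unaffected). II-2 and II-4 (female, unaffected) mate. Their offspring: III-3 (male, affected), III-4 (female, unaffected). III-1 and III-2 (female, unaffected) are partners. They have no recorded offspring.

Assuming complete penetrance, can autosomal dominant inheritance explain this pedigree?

Under autosomal dominant, II-1 (affected, male) cannot arise from I-1 (unaffected) × I-2 (unaffected).

No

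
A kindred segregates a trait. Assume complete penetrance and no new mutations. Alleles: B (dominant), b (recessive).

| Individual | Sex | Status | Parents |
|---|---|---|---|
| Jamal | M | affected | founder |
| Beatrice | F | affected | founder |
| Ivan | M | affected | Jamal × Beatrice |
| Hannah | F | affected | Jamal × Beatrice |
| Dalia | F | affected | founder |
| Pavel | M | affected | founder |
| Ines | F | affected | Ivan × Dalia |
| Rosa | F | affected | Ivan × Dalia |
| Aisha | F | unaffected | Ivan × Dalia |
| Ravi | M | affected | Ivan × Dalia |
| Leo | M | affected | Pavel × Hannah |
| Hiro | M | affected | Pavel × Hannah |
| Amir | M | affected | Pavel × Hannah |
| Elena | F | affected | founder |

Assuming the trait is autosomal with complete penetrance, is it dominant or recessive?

Ivan and Dalia are both affected yet have an unaffected child Aisha. Under a recessive model two affected parents are homozygous and every child would be affected, so the trait cannot be recessive.

dominant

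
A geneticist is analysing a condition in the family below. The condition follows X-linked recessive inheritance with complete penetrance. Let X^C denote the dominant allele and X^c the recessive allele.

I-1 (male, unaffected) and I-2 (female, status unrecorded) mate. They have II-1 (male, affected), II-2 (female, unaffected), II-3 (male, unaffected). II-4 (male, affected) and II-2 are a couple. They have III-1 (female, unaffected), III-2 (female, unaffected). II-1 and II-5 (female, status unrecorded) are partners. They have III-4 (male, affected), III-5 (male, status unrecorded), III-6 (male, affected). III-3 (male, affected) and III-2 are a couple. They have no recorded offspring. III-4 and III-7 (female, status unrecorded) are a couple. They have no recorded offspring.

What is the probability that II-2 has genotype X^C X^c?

I-1 is unaffected, so I-1 is X^C Y.
I-2 passed C to II-3 (X^C Y) and passed c to II-1 (X^c Y), so I-2 is X^C X^c.
Their cross gives offspring ratios 1/2 X^C X^C : 1/2 X^C X^c. Conditioning on II-2 being unaffected, P(X^C X^c) = 1/2 / 1 = 1/2 before taking II-2's own offspring into account.
II-4 is affected, so II-4 is X^c Y.
Now use II-2's offspring. Probability of each recorded status — unaffected daughter III-1: 1/2 if II-2 is X^C X^c, 1 if X^C X^C; unaffected daughter III-2: 1/2 if II-2 is X^C X^c, 1 if X^C X^C.
Bayes: P(X^C X^c) = 1/2·1/4 / (1/2·1/4 + 1/2·1) = 1/5.

1/5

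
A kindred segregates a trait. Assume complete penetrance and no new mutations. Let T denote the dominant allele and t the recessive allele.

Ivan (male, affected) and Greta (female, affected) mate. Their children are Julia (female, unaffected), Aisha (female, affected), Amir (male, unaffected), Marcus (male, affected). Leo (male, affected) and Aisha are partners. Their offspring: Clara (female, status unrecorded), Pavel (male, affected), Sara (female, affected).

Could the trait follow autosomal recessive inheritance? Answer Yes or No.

No

Under autosomal recessive, Julia (unaffected, female) cannot arise from Ivan (affected) × Greta (affected).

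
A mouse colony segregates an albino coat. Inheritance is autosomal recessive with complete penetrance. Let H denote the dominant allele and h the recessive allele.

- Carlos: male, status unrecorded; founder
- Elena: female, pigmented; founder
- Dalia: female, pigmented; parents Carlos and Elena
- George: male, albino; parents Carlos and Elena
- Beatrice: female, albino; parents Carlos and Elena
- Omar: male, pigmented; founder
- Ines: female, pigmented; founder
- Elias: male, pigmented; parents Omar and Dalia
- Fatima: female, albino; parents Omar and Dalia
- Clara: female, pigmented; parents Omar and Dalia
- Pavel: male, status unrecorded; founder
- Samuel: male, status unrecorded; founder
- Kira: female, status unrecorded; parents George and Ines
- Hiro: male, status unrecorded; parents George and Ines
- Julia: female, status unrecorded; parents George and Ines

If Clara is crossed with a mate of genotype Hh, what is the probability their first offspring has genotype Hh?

1/2

Omar is pigmented so carries H and passed h to Fatima (hh), so Omar is Hh.
Dalia is pigmented so carries H and passed h to Fatima (hh), so Dalia is Hh.
Clara is a pigmented offspring of Omar (Hh) × Dalia (Hh), whose cross gives 1/4 HH : 1/2 Hh : 1/4 hh; conditioning on being pigmented, Clara is HH with probability 1/3, Hh with probability 2/3.
Summing over parental genotype combinations, P(offspring has genotype Hh) = 1/3·1/2 + 2/3·1/2 = 1/2.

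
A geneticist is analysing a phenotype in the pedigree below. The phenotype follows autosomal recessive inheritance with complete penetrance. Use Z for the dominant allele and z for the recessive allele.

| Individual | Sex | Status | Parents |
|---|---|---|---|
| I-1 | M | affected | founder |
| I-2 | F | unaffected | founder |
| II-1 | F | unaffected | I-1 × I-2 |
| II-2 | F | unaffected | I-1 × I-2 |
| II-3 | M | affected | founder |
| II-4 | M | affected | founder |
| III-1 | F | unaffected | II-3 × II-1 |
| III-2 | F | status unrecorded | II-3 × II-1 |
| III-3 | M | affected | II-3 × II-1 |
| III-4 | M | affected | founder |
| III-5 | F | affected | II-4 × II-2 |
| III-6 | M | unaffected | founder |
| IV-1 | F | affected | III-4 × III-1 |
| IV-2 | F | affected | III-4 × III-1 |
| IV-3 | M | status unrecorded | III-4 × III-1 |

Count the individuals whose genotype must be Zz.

3

Obligate heterozygotes: II-1 is unaffected so carries Z and received z from I-1 (zz), so II-1 is Zz; II-2 is unaffected so carries Z and received z from I-1 (zz), so II-2 is Zz; III-1 is unaffected so carries Z and received z from II-3 (zz), so III-1 is Zz.
Every other individual is either homozygous by phenotype or has at least one consistent homozygous assignment, so the count is 3.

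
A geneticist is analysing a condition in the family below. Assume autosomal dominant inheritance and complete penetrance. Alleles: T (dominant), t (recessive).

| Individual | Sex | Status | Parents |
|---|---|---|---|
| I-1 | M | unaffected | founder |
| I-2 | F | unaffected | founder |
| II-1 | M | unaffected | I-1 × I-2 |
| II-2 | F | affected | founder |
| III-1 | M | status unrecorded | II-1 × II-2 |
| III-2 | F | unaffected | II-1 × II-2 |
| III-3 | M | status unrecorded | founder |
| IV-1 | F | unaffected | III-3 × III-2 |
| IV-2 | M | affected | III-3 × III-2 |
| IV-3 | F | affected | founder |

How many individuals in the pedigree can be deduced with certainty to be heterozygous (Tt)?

3

Obligate heterozygotes: II-2 is affected so carries T and passed t to III-2 (tt), so II-2 is Tt; III-3 passed T to IV-2 (Tt, whose t came from III-2) and passed t to IV-1 (tt), so III-3 is Tt; IV-2 is affected so carries T and received t from III-2 (tt), so IV-2 is Tt.
Every other individual is either homozygous by phenotype or has at least one consistent homozygous assignment, so the count is 3.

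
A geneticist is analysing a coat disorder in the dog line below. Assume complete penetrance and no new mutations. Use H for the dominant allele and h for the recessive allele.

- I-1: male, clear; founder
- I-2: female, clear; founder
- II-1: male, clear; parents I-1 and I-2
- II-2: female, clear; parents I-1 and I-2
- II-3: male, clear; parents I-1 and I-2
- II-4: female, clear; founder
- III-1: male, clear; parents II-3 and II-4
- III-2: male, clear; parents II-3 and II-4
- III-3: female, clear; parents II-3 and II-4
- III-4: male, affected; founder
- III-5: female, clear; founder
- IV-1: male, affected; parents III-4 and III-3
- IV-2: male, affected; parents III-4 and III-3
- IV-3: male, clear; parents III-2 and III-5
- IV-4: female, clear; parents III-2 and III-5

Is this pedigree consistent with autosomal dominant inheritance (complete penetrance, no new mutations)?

Yes

A consistent assignment under autosomal dominant exists: I-1 hh, I-2 hh, II-1 hh, II-2 hh, II-3 hh, II-4 hh, III-1 hh, III-2 hh, III-3 hh, III-4 HH, III-5 hh, IV-1 Hh, IV-2 Hh, IV-3 hh, IV-4 hh.
In this assignment every recorded phenotype matches its genotype and every non-founder's genotype is obtainable from its parents' genotypes, so the pedigree is consistent.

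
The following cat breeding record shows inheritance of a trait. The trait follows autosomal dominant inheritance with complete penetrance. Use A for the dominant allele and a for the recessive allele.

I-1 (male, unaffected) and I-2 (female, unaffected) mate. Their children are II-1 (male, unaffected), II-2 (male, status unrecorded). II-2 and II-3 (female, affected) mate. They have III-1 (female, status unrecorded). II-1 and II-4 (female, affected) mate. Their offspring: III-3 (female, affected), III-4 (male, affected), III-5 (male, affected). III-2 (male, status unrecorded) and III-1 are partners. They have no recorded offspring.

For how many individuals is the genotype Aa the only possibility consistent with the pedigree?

3

Obligate heterozygotes: III-3 is affected so carries A and received a from II-1 (aa), so III-3 is Aa; III-4 is affected so carries A and received a from II-1 (aa), so III-4 is Aa; III-5 is affected so carries A and received a from II-1 (aa), so III-5 is Aa.
Every other individual is either homozygous by phenotype or has at least one consistent homozygous assignment, so the count is 3.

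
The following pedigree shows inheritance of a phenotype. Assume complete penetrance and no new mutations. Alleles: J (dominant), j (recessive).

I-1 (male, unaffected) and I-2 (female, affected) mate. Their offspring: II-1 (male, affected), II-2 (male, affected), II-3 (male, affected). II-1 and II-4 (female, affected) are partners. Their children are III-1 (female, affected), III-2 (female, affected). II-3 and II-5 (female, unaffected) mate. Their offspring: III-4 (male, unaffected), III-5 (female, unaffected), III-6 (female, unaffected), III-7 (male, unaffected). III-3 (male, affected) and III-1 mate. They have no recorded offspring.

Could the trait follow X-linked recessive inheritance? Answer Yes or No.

A consistent assignment under X-linked recessive exists: I-1 X^J Y, I-2 X^j X^j, II-1 X^j Y, II-2 X^j Y, II-3 X^j Y, II-4 X^j X^j, II-5 X^J X^J, III-1 X^j X^j, III-2 X^j X^j, III-3 X^j Y, III-4 X^J Y, III-5 X^J X^j, III-6 X^J X^j, III-7 X^J Y.
In this assignment every recorded phenotype matches its genotype and every non-founder's genotype is obtainable from its parents' genotypes, so the pedigree is consistent.

Yes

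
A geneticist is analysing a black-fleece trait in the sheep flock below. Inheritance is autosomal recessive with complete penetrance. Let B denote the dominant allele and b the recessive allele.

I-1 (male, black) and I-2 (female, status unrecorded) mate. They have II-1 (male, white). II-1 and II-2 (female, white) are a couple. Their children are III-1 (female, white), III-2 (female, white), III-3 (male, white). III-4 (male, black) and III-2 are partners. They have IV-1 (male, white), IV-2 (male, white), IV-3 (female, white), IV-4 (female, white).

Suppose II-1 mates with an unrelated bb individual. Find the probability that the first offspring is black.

1/2

II-1 is white so carries B and received b from I-1 (bb), so II-1 is Bb.
The cross gives 1/2 Bb : 1/2 bb, so P(offspring is black) = 1/2.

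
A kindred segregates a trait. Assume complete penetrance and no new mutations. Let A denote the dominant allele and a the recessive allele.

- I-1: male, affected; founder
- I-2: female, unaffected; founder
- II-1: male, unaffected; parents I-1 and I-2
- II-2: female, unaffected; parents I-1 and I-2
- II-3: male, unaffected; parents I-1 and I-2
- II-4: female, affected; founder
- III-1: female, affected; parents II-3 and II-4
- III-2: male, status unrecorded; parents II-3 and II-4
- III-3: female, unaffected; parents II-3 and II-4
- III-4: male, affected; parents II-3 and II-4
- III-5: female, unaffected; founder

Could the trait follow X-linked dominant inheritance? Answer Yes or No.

No

Under X-linked dominant, II-2 (unaffected, female) cannot arise from I-1 (affected) × I-2 (unaffected).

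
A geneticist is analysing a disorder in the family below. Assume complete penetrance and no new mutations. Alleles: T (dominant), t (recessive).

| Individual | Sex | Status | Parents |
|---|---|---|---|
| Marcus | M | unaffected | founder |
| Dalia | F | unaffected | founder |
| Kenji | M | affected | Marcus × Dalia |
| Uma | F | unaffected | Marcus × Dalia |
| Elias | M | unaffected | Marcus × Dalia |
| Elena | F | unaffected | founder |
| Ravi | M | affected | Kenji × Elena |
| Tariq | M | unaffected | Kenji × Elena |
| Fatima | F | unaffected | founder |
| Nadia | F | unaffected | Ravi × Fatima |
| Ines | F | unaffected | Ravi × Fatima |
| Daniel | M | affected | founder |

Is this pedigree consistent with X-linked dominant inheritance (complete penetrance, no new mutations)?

No

Under X-linked dominant, Kenji (affected, male) cannot arise from Marcus (unaffected) × Dalia (unaffected).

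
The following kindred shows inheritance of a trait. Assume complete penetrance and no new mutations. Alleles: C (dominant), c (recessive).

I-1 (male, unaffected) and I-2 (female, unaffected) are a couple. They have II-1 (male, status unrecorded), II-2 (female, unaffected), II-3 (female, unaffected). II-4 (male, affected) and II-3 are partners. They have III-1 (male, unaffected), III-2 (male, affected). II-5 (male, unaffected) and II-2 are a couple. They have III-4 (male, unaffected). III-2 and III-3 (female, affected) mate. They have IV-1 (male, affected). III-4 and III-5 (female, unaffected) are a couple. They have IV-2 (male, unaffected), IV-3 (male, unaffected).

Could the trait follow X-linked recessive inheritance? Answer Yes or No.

Yes

A consistent assignment under X-linked recessive exists: I-1 X^C Y, I-2 X^C X^c, II-1 X^C Y, II-2 X^C X^C, II-3 X^C X^c, II-4 X^c Y, II-5 X^C Y, III-1 X^C Y, III-2 X^c Y, III-3 X^c X^c, III-4 X^C Y, III-5 X^C X^C, IV-1 X^c Y, IV-2 X^C Y, IV-3 X^C Y.
In this assignment every recorded phenotype matches its genotype and every non-founder's genotype is obtainable from its parents' genotypes, so the pedigree is consistent.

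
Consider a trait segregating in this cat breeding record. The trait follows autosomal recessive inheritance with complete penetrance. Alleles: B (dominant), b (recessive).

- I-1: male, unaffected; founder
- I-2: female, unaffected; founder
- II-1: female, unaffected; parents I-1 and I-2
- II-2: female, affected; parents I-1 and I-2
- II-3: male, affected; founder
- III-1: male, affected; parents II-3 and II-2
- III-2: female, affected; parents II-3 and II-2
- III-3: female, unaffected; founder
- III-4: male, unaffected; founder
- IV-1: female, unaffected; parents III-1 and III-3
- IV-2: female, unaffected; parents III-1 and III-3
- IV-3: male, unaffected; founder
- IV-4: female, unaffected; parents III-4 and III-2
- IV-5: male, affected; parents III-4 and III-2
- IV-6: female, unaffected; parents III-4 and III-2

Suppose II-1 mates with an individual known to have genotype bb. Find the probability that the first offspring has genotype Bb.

I-1 is unaffected so carries B and passed b to II-2 (bb), so I-1 is Bb.
I-2 is unaffected so carries B and passed b to II-2 (bb), so I-2 is Bb.
II-1 is an unaffected offspring of I-1 (Bb) × I-2 (Bb), whose cross gives 1/4 BB : 1/2 Bb : 1/4 bb; conditioning on being unaffected, II-1 is BB with probability 1/3, Bb with probability 2/3.
Summing over parental genotype combinations, P(offspring has genotype Bb) = 1/3·1 + 2/3·1/2 = 2/3.

2/3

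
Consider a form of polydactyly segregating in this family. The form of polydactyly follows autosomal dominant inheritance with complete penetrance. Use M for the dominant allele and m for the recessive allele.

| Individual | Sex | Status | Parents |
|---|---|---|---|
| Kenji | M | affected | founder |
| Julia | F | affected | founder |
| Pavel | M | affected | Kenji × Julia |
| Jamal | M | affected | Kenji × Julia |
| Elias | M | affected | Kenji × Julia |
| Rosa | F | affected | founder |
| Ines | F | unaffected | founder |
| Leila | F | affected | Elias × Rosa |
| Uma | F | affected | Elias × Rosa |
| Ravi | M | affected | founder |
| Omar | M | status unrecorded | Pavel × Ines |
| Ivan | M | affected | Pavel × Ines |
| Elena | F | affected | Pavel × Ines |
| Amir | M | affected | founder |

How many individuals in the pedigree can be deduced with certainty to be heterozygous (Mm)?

2

Obligate heterozygotes: Ivan is affected so carries M and received m from Ines (mm), so Ivan is Mm; Elena is affected so carries M and received m from Ines (mm), so Elena is Mm.
Every other individual is either homozygous by phenotype or has at least one consistent homozygous assignment, so the count is 2.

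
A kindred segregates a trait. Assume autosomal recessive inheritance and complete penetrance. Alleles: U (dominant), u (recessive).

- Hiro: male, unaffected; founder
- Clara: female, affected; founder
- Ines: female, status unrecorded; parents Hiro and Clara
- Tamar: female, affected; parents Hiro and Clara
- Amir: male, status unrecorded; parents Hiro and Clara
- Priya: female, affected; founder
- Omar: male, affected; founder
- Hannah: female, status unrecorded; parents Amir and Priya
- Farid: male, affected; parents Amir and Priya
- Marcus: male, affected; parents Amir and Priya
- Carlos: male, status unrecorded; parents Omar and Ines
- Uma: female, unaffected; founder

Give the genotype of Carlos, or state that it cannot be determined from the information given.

cannot be determined

Carlos's phenotype is unrecorded, and no parent or child forces a single allele at both positions; consistent genotype assignments exist with Carlos as Uu or uu.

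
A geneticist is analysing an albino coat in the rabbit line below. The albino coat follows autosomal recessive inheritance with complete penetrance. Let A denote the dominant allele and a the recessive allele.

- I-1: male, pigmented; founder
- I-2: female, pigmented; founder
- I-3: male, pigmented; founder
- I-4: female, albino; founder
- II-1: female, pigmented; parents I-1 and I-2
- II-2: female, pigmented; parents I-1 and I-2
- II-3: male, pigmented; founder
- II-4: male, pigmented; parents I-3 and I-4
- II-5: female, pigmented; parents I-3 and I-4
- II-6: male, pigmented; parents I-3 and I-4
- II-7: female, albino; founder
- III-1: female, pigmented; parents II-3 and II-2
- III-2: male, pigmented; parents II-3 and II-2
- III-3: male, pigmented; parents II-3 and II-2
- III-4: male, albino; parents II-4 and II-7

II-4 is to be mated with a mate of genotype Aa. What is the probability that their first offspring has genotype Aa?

1/2

II-4 is pigmented so carries A and received a from I-4 (aa), so II-4 is Aa.
The cross gives 1/4 AA : 1/2 Aa : 1/4 aa, so P(offspring has genotype Aa) = 1/2.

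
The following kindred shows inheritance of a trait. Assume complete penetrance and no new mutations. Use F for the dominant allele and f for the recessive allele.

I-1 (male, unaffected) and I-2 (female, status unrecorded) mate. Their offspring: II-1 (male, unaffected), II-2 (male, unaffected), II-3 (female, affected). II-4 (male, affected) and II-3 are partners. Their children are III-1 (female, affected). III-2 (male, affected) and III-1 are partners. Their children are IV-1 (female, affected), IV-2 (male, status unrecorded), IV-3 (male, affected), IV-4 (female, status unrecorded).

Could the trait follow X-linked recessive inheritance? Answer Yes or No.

Under X-linked recessive, II-3 (affected, female) cannot arise from I-1 (unaffected) × I-2 (unrecorded).

No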